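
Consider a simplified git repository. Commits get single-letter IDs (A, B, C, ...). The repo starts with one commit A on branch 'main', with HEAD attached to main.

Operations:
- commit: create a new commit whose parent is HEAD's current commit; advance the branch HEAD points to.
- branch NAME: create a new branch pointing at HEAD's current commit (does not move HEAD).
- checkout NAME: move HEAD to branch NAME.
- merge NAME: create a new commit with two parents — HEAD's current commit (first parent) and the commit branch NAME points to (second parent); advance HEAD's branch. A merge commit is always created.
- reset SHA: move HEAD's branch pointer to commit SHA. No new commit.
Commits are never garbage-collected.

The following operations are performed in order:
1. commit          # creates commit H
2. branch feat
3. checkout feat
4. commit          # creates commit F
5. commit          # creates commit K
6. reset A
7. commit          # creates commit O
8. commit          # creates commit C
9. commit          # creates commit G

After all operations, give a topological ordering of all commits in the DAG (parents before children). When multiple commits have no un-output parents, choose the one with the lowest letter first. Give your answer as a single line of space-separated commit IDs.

After op 1 (commit): HEAD=main@H [main=H]
After op 2 (branch): HEAD=main@H [feat=H main=H]
After op 3 (checkout): HEAD=feat@H [feat=H main=H]
After op 4 (commit): HEAD=feat@F [feat=F main=H]
After op 5 (commit): HEAD=feat@K [feat=K main=H]
After op 6 (reset): HEAD=feat@A [feat=A main=H]
After op 7 (commit): HEAD=feat@O [feat=O main=H]
After op 8 (commit): HEAD=feat@C [feat=C main=H]
After op 9 (commit): HEAD=feat@G [feat=G main=H]
commit A: parents=[]
commit C: parents=['O']
commit F: parents=['H']
commit G: parents=['C']
commit H: parents=['A']
commit K: parents=['F']
commit O: parents=['A']

Answer: A H F K O C G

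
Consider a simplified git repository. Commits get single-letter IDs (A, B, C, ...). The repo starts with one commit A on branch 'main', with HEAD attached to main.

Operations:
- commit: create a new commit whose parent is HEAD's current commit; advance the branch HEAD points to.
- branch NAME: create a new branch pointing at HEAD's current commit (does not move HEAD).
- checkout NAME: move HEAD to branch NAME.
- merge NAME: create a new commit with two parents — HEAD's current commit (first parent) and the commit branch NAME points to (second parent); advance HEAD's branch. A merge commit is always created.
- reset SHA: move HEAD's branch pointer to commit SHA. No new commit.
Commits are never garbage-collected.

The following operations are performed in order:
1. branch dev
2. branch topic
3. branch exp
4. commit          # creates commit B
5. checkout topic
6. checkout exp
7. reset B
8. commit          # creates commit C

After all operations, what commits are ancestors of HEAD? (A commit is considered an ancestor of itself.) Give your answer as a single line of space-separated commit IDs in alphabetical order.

After op 1 (branch): HEAD=main@A [dev=A main=A]
After op 2 (branch): HEAD=main@A [dev=A main=A topic=A]
After op 3 (branch): HEAD=main@A [dev=A exp=A main=A topic=A]
After op 4 (commit): HEAD=main@B [dev=A exp=A main=B topic=A]
After op 5 (checkout): HEAD=topic@A [dev=A exp=A main=B topic=A]
After op 6 (checkout): HEAD=exp@A [dev=A exp=A main=B topic=A]
After op 7 (reset): HEAD=exp@B [dev=A exp=B main=B topic=A]
After op 8 (commit): HEAD=exp@C [dev=A exp=C main=B topic=A]

Answer: A B C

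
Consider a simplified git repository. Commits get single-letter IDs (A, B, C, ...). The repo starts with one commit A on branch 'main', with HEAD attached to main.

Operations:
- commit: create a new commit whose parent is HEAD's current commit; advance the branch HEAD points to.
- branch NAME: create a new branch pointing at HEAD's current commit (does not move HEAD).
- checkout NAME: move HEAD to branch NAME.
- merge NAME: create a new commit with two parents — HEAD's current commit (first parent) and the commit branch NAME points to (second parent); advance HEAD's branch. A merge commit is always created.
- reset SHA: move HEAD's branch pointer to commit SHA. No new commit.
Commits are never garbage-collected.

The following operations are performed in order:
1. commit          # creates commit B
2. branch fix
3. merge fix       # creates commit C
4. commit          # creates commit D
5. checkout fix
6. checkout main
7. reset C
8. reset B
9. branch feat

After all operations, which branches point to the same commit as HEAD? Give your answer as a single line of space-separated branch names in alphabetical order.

Answer: feat fix main

Derivation:
After op 1 (commit): HEAD=main@B [main=B]
After op 2 (branch): HEAD=main@B [fix=B main=B]
After op 3 (merge): HEAD=main@C [fix=B main=C]
After op 4 (commit): HEAD=main@D [fix=B main=D]
After op 5 (checkout): HEAD=fix@B [fix=B main=D]
After op 6 (checkout): HEAD=main@D [fix=B main=D]
After op 7 (reset): HEAD=main@C [fix=B main=C]
After op 8 (reset): HEAD=main@B [fix=B main=B]
After op 9 (branch): HEAD=main@B [feat=B fix=B main=B]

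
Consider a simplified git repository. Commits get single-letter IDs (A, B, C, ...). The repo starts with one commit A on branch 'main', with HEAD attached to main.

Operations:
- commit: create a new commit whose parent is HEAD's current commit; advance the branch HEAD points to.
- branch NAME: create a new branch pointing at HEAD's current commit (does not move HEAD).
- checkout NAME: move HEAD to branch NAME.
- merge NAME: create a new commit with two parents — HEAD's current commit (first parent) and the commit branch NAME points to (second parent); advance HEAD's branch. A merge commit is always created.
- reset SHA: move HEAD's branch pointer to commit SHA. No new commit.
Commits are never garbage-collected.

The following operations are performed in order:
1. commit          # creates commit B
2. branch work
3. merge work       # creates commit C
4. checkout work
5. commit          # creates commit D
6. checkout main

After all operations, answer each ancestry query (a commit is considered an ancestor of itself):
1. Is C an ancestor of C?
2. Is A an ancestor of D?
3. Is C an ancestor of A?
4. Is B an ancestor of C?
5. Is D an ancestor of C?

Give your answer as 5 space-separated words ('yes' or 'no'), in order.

Answer: yes yes no yes no

Derivation:
After op 1 (commit): HEAD=main@B [main=B]
After op 2 (branch): HEAD=main@B [main=B work=B]
After op 3 (merge): HEAD=main@C [main=C work=B]
After op 4 (checkout): HEAD=work@B [main=C work=B]
After op 5 (commit): HEAD=work@D [main=C work=D]
After op 6 (checkout): HEAD=main@C [main=C work=D]
ancestors(C) = {A,B,C}; C in? yes
ancestors(D) = {A,B,D}; A in? yes
ancestors(A) = {A}; C in? no
ancestors(C) = {A,B,C}; B in? yes
ancestors(C) = {A,B,C}; D in? no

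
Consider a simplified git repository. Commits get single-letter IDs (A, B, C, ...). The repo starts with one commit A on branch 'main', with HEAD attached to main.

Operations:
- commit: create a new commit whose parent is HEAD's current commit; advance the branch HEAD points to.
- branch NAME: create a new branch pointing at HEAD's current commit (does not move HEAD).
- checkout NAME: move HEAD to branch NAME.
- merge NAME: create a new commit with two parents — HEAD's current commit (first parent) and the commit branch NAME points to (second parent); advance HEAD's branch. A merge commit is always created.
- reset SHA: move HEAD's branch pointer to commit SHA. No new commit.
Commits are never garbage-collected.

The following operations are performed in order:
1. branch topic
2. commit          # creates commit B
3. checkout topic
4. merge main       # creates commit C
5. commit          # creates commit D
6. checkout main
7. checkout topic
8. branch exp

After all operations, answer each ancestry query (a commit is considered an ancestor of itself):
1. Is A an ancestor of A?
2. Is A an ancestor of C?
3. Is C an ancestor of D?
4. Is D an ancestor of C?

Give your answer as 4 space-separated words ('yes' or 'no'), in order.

After op 1 (branch): HEAD=main@A [main=A topic=A]
After op 2 (commit): HEAD=main@B [main=B topic=A]
After op 3 (checkout): HEAD=topic@A [main=B topic=A]
After op 4 (merge): HEAD=topic@C [main=B topic=C]
After op 5 (commit): HEAD=topic@D [main=B topic=D]
After op 6 (checkout): HEAD=main@B [main=B topic=D]
After op 7 (checkout): HEAD=topic@D [main=B topic=D]
After op 8 (branch): HEAD=topic@D [exp=D main=B topic=D]
ancestors(A) = {A}; A in? yes
ancestors(C) = {A,B,C}; A in? yes
ancestors(D) = {A,B,C,D}; C in? yes
ancestors(C) = {A,B,C}; D in? no

Answer: yes yes yes no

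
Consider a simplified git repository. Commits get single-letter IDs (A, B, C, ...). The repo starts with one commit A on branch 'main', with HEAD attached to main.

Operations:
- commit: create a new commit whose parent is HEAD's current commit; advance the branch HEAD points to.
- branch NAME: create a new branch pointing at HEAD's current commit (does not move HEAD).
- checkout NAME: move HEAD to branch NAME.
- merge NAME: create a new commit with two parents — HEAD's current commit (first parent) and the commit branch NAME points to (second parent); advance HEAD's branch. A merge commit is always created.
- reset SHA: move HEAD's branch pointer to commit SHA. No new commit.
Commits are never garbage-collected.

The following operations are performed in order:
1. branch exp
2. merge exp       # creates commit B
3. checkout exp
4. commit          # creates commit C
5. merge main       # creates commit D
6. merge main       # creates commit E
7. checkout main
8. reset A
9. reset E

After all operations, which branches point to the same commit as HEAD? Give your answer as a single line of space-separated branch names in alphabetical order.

Answer: exp main

Derivation:
After op 1 (branch): HEAD=main@A [exp=A main=A]
After op 2 (merge): HEAD=main@B [exp=A main=B]
After op 3 (checkout): HEAD=exp@A [exp=A main=B]
After op 4 (commit): HEAD=exp@C [exp=C main=B]
After op 5 (merge): HEAD=exp@D [exp=D main=B]
After op 6 (merge): HEAD=exp@E [exp=E main=B]
After op 7 (checkout): HEAD=main@B [exp=E main=B]
After op 8 (reset): HEAD=main@A [exp=E main=A]
After op 9 (reset): HEAD=main@E [exp=E main=E]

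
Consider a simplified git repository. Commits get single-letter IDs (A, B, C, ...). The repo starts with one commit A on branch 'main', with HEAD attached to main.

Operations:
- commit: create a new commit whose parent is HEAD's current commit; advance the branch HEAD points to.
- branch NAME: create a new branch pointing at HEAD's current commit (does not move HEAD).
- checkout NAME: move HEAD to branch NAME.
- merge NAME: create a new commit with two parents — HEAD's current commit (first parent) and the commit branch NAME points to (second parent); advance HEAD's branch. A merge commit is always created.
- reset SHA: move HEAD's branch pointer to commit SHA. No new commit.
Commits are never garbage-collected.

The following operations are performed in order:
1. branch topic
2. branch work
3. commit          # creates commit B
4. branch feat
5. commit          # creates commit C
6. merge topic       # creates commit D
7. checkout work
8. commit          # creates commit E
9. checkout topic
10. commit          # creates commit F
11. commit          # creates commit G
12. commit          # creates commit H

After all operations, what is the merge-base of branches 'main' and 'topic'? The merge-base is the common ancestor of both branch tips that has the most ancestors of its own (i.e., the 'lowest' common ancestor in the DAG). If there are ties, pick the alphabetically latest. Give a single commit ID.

Answer: A

Derivation:
After op 1 (branch): HEAD=main@A [main=A topic=A]
After op 2 (branch): HEAD=main@A [main=A topic=A work=A]
After op 3 (commit): HEAD=main@B [main=B topic=A work=A]
After op 4 (branch): HEAD=main@B [feat=B main=B topic=A work=A]
After op 5 (commit): HEAD=main@C [feat=B main=C topic=A work=A]
After op 6 (merge): HEAD=main@D [feat=B main=D topic=A work=A]
After op 7 (checkout): HEAD=work@A [feat=B main=D topic=A work=A]
After op 8 (commit): HEAD=work@E [feat=B main=D topic=A work=E]
After op 9 (checkout): HEAD=topic@A [feat=B main=D topic=A work=E]
After op 10 (commit): HEAD=topic@F [feat=B main=D topic=F work=E]
After op 11 (commit): HEAD=topic@G [feat=B main=D topic=G work=E]
After op 12 (commit): HEAD=topic@H [feat=B main=D topic=H work=E]
ancestors(main=D): ['A', 'B', 'C', 'D']
ancestors(topic=H): ['A', 'F', 'G', 'H']
common: ['A']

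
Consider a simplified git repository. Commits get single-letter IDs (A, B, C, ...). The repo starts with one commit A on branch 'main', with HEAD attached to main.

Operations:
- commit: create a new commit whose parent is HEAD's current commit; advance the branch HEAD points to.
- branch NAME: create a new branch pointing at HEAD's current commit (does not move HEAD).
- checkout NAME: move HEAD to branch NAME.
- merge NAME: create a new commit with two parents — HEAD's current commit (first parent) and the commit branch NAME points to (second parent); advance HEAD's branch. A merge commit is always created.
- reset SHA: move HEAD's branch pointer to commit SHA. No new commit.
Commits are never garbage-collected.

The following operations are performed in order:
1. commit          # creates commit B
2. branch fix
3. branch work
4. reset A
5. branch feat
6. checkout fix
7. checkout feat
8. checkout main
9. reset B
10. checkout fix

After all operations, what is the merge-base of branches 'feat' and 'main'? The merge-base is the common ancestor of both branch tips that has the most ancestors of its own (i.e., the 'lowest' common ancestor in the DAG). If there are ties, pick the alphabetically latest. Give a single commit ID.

After op 1 (commit): HEAD=main@B [main=B]
After op 2 (branch): HEAD=main@B [fix=B main=B]
After op 3 (branch): HEAD=main@B [fix=B main=B work=B]
After op 4 (reset): HEAD=main@A [fix=B main=A work=B]
After op 5 (branch): HEAD=main@A [feat=A fix=B main=A work=B]
After op 6 (checkout): HEAD=fix@B [feat=A fix=B main=A work=B]
After op 7 (checkout): HEAD=feat@A [feat=A fix=B main=A work=B]
After op 8 (checkout): HEAD=main@A [feat=A fix=B main=A work=B]
After op 9 (reset): HEAD=main@B [feat=A fix=B main=B work=B]
After op 10 (checkout): HEAD=fix@B [feat=A fix=B main=B work=B]
ancestors(feat=A): ['A']
ancestors(main=B): ['A', 'B']
common: ['A']

Answer: A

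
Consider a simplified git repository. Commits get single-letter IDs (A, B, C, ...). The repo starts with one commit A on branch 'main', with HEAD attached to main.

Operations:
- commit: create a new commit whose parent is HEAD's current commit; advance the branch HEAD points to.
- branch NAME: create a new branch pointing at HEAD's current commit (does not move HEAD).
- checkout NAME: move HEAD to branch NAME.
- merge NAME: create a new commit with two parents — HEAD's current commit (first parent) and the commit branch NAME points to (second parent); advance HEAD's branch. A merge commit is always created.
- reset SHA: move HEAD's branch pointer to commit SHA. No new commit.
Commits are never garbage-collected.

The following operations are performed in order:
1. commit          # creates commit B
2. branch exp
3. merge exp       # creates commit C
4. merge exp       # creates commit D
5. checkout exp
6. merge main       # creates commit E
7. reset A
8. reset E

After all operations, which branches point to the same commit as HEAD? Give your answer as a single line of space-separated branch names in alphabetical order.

Answer: exp

Derivation:
After op 1 (commit): HEAD=main@B [main=B]
After op 2 (branch): HEAD=main@B [exp=B main=B]
After op 3 (merge): HEAD=main@C [exp=B main=C]
After op 4 (merge): HEAD=main@D [exp=B main=D]
After op 5 (checkout): HEAD=exp@B [exp=B main=D]
After op 6 (merge): HEAD=exp@E [exp=E main=D]
After op 7 (reset): HEAD=exp@A [exp=A main=D]
After op 8 (reset): HEAD=exp@E [exp=E main=D]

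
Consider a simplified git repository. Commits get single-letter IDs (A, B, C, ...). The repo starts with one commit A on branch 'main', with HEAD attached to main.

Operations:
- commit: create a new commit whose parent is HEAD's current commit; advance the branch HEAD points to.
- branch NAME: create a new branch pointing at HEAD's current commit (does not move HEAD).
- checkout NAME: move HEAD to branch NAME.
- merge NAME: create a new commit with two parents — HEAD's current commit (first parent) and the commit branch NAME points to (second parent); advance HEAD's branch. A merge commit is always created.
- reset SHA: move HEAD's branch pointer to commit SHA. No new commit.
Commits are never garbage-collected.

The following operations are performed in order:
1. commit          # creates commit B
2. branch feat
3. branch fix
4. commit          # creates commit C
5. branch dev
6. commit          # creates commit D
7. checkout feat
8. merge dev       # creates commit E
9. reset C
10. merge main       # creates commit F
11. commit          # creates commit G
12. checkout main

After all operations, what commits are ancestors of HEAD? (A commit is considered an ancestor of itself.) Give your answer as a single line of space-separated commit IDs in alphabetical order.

Answer: A B C D

Derivation:
After op 1 (commit): HEAD=main@B [main=B]
After op 2 (branch): HEAD=main@B [feat=B main=B]
After op 3 (branch): HEAD=main@B [feat=B fix=B main=B]
After op 4 (commit): HEAD=main@C [feat=B fix=B main=C]
After op 5 (branch): HEAD=main@C [dev=C feat=B fix=B main=C]
After op 6 (commit): HEAD=main@D [dev=C feat=B fix=B main=D]
After op 7 (checkout): HEAD=feat@B [dev=C feat=B fix=B main=D]
After op 8 (merge): HEAD=feat@E [dev=C feat=E fix=B main=D]
After op 9 (reset): HEAD=feat@C [dev=C feat=C fix=B main=D]
After op 10 (merge): HEAD=feat@F [dev=C feat=F fix=B main=D]
After op 11 (commit): HEAD=feat@G [dev=C feat=G fix=B main=D]
After op 12 (checkout): HEAD=main@D [dev=C feat=G fix=B main=D]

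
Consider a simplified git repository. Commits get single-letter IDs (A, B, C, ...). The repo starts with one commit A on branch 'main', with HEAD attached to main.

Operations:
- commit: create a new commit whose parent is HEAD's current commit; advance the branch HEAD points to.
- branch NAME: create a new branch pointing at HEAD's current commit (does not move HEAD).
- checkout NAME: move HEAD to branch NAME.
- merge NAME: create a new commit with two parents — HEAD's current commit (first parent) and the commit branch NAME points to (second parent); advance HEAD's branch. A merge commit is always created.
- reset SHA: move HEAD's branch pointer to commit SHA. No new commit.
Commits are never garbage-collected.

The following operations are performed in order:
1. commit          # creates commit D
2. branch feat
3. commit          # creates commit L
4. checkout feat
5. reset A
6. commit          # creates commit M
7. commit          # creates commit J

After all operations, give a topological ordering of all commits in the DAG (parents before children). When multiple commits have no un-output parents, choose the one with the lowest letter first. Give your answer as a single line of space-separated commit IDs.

Answer: A D L M J

Derivation:
After op 1 (commit): HEAD=main@D [main=D]
After op 2 (branch): HEAD=main@D [feat=D main=D]
After op 3 (commit): HEAD=main@L [feat=D main=L]
After op 4 (checkout): HEAD=feat@D [feat=D main=L]
After op 5 (reset): HEAD=feat@A [feat=A main=L]
After op 6 (commit): HEAD=feat@M [feat=M main=L]
After op 7 (commit): HEAD=feat@J [feat=J main=L]
commit A: parents=[]
commit D: parents=['A']
commit J: parents=['M']
commit L: parents=['D']
commit M: parents=['A']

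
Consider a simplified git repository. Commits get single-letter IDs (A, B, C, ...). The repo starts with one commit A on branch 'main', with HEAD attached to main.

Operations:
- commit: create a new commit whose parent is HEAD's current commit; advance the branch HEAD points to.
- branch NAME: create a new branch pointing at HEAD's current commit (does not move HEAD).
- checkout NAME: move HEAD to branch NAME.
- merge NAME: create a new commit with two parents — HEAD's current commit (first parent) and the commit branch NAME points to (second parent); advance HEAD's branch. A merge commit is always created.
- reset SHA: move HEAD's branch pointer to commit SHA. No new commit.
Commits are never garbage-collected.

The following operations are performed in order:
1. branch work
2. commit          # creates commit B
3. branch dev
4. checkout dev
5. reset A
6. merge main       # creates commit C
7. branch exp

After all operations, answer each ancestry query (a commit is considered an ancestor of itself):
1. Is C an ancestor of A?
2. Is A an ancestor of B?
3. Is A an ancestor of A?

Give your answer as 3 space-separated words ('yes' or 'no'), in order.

Answer: no yes yes

Derivation:
After op 1 (branch): HEAD=main@A [main=A work=A]
After op 2 (commit): HEAD=main@B [main=B work=A]
After op 3 (branch): HEAD=main@B [dev=B main=B work=A]
After op 4 (checkout): HEAD=dev@B [dev=B main=B work=A]
After op 5 (reset): HEAD=dev@A [dev=A main=B work=A]
After op 6 (merge): HEAD=dev@C [dev=C main=B work=A]
After op 7 (branch): HEAD=dev@C [dev=C exp=C main=B work=A]
ancestors(A) = {A}; C in? no
ancestors(B) = {A,B}; A in? yes
ancestors(A) = {A}; A in? yes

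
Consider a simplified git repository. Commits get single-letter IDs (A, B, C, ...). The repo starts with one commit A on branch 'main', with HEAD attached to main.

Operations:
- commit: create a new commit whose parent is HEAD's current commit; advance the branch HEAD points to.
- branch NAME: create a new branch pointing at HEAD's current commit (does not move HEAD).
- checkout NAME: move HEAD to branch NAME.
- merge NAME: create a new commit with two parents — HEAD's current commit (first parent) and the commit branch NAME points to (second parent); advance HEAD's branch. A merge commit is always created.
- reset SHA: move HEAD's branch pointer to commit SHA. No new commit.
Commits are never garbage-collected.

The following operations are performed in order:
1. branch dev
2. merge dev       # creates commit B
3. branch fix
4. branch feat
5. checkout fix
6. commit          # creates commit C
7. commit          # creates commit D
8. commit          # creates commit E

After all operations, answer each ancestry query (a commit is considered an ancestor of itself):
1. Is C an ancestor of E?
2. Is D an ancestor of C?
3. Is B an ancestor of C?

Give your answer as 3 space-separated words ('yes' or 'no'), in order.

After op 1 (branch): HEAD=main@A [dev=A main=A]
After op 2 (merge): HEAD=main@B [dev=A main=B]
After op 3 (branch): HEAD=main@B [dev=A fix=B main=B]
After op 4 (branch): HEAD=main@B [dev=A feat=B fix=B main=B]
After op 5 (checkout): HEAD=fix@B [dev=A feat=B fix=B main=B]
After op 6 (commit): HEAD=fix@C [dev=A feat=B fix=C main=B]
After op 7 (commit): HEAD=fix@D [dev=A feat=B fix=D main=B]
After op 8 (commit): HEAD=fix@E [dev=A feat=B fix=E main=B]
ancestors(E) = {A,B,C,D,E}; C in? yes
ancestors(C) = {A,B,C}; D in? no
ancestors(C) = {A,B,C}; B in? yes

Answer: yes no yes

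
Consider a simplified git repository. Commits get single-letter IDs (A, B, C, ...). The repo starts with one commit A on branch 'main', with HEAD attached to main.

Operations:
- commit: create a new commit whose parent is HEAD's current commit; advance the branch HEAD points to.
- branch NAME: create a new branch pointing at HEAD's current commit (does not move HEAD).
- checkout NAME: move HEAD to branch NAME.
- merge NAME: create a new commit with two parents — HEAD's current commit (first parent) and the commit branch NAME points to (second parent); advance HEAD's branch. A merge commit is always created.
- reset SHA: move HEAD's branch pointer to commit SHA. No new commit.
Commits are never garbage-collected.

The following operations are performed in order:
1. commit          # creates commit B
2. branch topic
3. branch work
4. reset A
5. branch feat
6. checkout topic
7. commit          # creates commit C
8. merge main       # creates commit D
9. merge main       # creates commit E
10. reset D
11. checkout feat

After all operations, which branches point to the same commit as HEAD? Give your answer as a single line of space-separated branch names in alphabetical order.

After op 1 (commit): HEAD=main@B [main=B]
After op 2 (branch): HEAD=main@B [main=B topic=B]
After op 3 (branch): HEAD=main@B [main=B topic=B work=B]
After op 4 (reset): HEAD=main@A [main=A topic=B work=B]
After op 5 (branch): HEAD=main@A [feat=A main=A topic=B work=B]
After op 6 (checkout): HEAD=topic@B [feat=A main=A topic=B work=B]
After op 7 (commit): HEAD=topic@C [feat=A main=A topic=C work=B]
After op 8 (merge): HEAD=topic@D [feat=A main=A topic=D work=B]
After op 9 (merge): HEAD=topic@E [feat=A main=A topic=E work=B]
After op 10 (reset): HEAD=topic@D [feat=A main=A topic=D work=B]
After op 11 (checkout): HEAD=feat@A [feat=A main=A topic=D work=B]

Answer: feat main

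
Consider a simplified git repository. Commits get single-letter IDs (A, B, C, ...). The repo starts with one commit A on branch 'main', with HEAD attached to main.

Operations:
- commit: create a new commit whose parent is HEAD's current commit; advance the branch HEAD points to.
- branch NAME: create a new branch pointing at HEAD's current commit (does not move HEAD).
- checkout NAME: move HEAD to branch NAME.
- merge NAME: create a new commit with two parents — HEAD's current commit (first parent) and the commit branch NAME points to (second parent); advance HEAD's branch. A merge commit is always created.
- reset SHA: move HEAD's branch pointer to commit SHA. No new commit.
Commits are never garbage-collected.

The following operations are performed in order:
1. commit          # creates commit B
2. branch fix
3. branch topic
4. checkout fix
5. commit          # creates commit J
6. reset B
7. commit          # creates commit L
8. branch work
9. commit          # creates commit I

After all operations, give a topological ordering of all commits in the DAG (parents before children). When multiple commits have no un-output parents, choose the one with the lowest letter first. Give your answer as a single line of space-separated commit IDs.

Answer: A B J L I

Derivation:
After op 1 (commit): HEAD=main@B [main=B]
After op 2 (branch): HEAD=main@B [fix=B main=B]
After op 3 (branch): HEAD=main@B [fix=B main=B topic=B]
After op 4 (checkout): HEAD=fix@B [fix=B main=B topic=B]
After op 5 (commit): HEAD=fix@J [fix=J main=B topic=B]
After op 6 (reset): HEAD=fix@B [fix=B main=B topic=B]
After op 7 (commit): HEAD=fix@L [fix=L main=B topic=B]
After op 8 (branch): HEAD=fix@L [fix=L main=B topic=B work=L]
After op 9 (commit): HEAD=fix@I [fix=I main=B topic=B work=L]
commit A: parents=[]
commit B: parents=['A']
commit I: parents=['L']
commit J: parents=['B']
commit L: parents=['B']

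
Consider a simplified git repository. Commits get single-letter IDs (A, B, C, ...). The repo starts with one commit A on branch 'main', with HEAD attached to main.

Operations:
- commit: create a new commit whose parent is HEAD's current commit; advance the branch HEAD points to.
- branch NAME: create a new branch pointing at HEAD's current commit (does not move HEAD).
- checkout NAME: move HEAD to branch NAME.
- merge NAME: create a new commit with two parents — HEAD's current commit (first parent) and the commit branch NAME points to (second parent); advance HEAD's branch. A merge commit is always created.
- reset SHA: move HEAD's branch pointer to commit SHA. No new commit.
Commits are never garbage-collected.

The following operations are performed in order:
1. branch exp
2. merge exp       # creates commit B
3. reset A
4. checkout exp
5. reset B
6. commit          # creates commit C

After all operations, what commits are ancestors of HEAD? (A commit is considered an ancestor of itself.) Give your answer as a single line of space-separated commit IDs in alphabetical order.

Answer: A B C

Derivation:
After op 1 (branch): HEAD=main@A [exp=A main=A]
After op 2 (merge): HEAD=main@B [exp=A main=B]
After op 3 (reset): HEAD=main@A [exp=A main=A]
After op 4 (checkout): HEAD=exp@A [exp=A main=A]
After op 5 (reset): HEAD=exp@B [exp=B main=A]
After op 6 (commit): HEAD=exp@C [exp=C main=A]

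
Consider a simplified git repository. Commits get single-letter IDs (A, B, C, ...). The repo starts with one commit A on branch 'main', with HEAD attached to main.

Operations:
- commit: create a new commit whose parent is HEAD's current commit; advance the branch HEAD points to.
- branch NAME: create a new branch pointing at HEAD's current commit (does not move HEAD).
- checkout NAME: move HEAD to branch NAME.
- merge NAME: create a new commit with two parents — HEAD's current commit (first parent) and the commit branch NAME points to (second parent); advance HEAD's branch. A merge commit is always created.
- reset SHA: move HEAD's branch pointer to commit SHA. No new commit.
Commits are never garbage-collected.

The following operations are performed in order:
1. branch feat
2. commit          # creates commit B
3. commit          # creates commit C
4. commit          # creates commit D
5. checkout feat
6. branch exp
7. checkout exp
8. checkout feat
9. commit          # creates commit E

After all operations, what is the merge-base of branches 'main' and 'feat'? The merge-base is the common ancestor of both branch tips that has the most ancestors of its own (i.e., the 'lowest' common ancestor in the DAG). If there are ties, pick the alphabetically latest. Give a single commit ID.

Answer: A

Derivation:
After op 1 (branch): HEAD=main@A [feat=A main=A]
After op 2 (commit): HEAD=main@B [feat=A main=B]
After op 3 (commit): HEAD=main@C [feat=A main=C]
After op 4 (commit): HEAD=main@D [feat=A main=D]
After op 5 (checkout): HEAD=feat@A [feat=A main=D]
After op 6 (branch): HEAD=feat@A [exp=A feat=A main=D]
After op 7 (checkout): HEAD=exp@A [exp=A feat=A main=D]
After op 8 (checkout): HEAD=feat@A [exp=A feat=A main=D]
After op 9 (commit): HEAD=feat@E [exp=A feat=E main=D]
ancestors(main=D): ['A', 'B', 'C', 'D']
ancestors(feat=E): ['A', 'E']
common: ['A']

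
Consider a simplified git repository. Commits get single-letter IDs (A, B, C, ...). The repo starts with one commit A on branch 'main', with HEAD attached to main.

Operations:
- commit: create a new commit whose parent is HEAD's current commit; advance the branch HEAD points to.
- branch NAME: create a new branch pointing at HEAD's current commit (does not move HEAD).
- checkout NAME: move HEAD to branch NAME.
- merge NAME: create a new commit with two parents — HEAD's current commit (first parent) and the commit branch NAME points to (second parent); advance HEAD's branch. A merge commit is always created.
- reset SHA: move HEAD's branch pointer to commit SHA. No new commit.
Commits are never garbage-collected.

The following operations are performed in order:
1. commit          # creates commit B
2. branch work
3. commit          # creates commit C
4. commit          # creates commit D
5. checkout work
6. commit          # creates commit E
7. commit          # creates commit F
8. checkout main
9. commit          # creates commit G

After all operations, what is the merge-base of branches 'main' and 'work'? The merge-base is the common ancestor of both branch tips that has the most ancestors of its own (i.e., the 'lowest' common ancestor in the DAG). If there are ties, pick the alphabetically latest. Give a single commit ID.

After op 1 (commit): HEAD=main@B [main=B]
After op 2 (branch): HEAD=main@B [main=B work=B]
After op 3 (commit): HEAD=main@C [main=C work=B]
After op 4 (commit): HEAD=main@D [main=D work=B]
After op 5 (checkout): HEAD=work@B [main=D work=B]
After op 6 (commit): HEAD=work@E [main=D work=E]
After op 7 (commit): HEAD=work@F [main=D work=F]
After op 8 (checkout): HEAD=main@D [main=D work=F]
After op 9 (commit): HEAD=main@G [main=G work=F]
ancestors(main=G): ['A', 'B', 'C', 'D', 'G']
ancestors(work=F): ['A', 'B', 'E', 'F']
common: ['A', 'B']

Answer: B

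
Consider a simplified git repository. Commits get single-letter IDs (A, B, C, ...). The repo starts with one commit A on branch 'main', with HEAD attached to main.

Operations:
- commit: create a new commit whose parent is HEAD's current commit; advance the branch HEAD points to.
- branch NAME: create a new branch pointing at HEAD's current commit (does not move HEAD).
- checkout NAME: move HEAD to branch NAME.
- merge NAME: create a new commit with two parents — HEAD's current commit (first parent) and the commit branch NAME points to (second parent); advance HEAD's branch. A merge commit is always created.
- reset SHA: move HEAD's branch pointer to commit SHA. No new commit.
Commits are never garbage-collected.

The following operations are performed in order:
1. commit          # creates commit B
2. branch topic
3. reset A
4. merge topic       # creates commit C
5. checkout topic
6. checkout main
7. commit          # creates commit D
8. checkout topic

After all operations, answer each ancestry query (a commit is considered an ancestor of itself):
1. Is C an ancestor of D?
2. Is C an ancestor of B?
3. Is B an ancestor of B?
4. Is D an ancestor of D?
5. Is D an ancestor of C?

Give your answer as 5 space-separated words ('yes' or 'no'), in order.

Answer: yes no yes yes no

Derivation:
After op 1 (commit): HEAD=main@B [main=B]
After op 2 (branch): HEAD=main@B [main=B topic=B]
After op 3 (reset): HEAD=main@A [main=A topic=B]
After op 4 (merge): HEAD=main@C [main=C topic=B]
After op 5 (checkout): HEAD=topic@B [main=C topic=B]
After op 6 (checkout): HEAD=main@C [main=C topic=B]
After op 7 (commit): HEAD=main@D [main=D topic=B]
After op 8 (checkout): HEAD=topic@B [main=D topic=B]
ancestors(D) = {A,B,C,D}; C in? yes
ancestors(B) = {A,B}; C in? no
ancestors(B) = {A,B}; B in? yes
ancestors(D) = {A,B,C,D}; D in? yes
ancestors(C) = {A,B,C}; D in? no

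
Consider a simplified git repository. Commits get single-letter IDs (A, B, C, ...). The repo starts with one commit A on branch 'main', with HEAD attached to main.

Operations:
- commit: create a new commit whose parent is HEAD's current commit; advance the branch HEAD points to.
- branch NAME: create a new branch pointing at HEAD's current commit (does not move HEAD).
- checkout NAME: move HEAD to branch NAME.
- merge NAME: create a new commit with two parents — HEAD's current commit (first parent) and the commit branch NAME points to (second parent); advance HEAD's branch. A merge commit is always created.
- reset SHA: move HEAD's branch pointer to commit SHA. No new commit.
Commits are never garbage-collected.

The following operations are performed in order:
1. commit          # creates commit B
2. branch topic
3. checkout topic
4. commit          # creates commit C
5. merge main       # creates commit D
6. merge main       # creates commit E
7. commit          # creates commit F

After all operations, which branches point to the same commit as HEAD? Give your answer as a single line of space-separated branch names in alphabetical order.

After op 1 (commit): HEAD=main@B [main=B]
After op 2 (branch): HEAD=main@B [main=B topic=B]
After op 3 (checkout): HEAD=topic@B [main=B topic=B]
After op 4 (commit): HEAD=topic@C [main=B topic=C]
After op 5 (merge): HEAD=topic@D [main=B topic=D]
After op 6 (merge): HEAD=topic@E [main=B topic=E]
After op 7 (commit): HEAD=topic@F [main=B topic=F]

Answer: topic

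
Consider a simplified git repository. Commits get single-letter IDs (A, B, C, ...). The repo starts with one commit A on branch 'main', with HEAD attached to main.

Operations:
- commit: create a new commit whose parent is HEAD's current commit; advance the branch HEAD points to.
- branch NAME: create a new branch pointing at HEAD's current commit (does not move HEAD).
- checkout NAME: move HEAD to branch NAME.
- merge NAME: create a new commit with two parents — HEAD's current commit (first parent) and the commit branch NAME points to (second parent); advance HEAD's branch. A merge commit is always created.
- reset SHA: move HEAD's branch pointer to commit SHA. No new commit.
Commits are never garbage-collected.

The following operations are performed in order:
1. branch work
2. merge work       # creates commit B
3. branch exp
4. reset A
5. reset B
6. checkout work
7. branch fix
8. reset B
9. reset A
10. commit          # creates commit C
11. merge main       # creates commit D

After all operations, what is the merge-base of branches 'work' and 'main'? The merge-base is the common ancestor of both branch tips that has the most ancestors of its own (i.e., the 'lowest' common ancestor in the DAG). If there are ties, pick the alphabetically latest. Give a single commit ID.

Answer: B

Derivation:
After op 1 (branch): HEAD=main@A [main=A work=A]
After op 2 (merge): HEAD=main@B [main=B work=A]
After op 3 (branch): HEAD=main@B [exp=B main=B work=A]
After op 4 (reset): HEAD=main@A [exp=B main=A work=A]
After op 5 (reset): HEAD=main@B [exp=B main=B work=A]
After op 6 (checkout): HEAD=work@A [exp=B main=B work=A]
After op 7 (branch): HEAD=work@A [exp=B fix=A main=B work=A]
After op 8 (reset): HEAD=work@B [exp=B fix=A main=B work=B]
After op 9 (reset): HEAD=work@A [exp=B fix=A main=B work=A]
After op 10 (commit): HEAD=work@C [exp=B fix=A main=B work=C]
After op 11 (merge): HEAD=work@D [exp=B fix=A main=B work=D]
ancestors(work=D): ['A', 'B', 'C', 'D']
ancestors(main=B): ['A', 'B']
common: ['A', 'B']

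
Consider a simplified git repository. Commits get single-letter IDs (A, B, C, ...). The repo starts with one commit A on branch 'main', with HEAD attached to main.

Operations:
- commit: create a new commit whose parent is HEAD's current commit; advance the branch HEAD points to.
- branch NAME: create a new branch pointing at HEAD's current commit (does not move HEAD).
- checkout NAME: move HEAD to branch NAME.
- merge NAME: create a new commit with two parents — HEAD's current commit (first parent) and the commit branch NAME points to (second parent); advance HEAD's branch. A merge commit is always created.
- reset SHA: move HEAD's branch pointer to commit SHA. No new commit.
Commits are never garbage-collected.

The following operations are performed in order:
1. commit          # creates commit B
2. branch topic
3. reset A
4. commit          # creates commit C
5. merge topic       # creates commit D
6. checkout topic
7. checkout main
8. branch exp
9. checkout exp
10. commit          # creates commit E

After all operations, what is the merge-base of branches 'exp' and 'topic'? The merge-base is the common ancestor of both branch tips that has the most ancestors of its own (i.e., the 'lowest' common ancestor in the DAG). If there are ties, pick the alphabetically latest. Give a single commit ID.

After op 1 (commit): HEAD=main@B [main=B]
After op 2 (branch): HEAD=main@B [main=B topic=B]
After op 3 (reset): HEAD=main@A [main=A topic=B]
After op 4 (commit): HEAD=main@C [main=C topic=B]
After op 5 (merge): HEAD=main@D [main=D topic=B]
After op 6 (checkout): HEAD=topic@B [main=D topic=B]
After op 7 (checkout): HEAD=main@D [main=D topic=B]
After op 8 (branch): HEAD=main@D [exp=D main=D topic=B]
After op 9 (checkout): HEAD=exp@D [exp=D main=D topic=B]
After op 10 (commit): HEAD=exp@E [exp=E main=D topic=B]
ancestors(exp=E): ['A', 'B', 'C', 'D', 'E']
ancestors(topic=B): ['A', 'B']
common: ['A', 'B']

Answer: B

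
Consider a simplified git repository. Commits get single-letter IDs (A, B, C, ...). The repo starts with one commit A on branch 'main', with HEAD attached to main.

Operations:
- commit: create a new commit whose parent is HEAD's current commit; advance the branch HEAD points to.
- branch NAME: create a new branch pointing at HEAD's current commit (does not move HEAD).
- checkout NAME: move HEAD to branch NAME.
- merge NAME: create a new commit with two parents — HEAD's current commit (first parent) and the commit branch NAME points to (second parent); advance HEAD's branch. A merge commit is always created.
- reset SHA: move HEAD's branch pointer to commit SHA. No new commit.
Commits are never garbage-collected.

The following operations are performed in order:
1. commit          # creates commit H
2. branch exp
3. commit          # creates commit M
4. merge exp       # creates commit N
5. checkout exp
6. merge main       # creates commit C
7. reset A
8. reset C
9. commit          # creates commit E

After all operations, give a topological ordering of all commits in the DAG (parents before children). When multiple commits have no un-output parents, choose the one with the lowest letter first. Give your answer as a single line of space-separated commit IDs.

Answer: A H M N C E

Derivation:
After op 1 (commit): HEAD=main@H [main=H]
After op 2 (branch): HEAD=main@H [exp=H main=H]
After op 3 (commit): HEAD=main@M [exp=H main=M]
After op 4 (merge): HEAD=main@N [exp=H main=N]
After op 5 (checkout): HEAD=exp@H [exp=H main=N]
After op 6 (merge): HEAD=exp@C [exp=C main=N]
After op 7 (reset): HEAD=exp@A [exp=A main=N]
After op 8 (reset): HEAD=exp@C [exp=C main=N]
After op 9 (commit): HEAD=exp@E [exp=E main=N]
commit A: parents=[]
commit C: parents=['H', 'N']
commit E: parents=['C']
commit H: parents=['A']
commit M: parents=['H']
commit N: parents=['M', 'H']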